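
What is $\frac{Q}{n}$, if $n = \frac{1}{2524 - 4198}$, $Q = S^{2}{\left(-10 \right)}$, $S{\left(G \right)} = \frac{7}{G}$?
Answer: $- \frac{41013}{50} \approx -820.26$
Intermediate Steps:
$Q = \frac{49}{100}$ ($Q = \left(\frac{7}{-10}\right)^{2} = \left(7 \left(- \frac{1}{10}\right)\right)^{2} = \left(- \frac{7}{10}\right)^{2} = \frac{49}{100} \approx 0.49$)
$n = - \frac{1}{1674}$ ($n = \frac{1}{-1674} = - \frac{1}{1674} \approx -0.00059737$)
$\frac{Q}{n} = \frac{49}{100 \left(- \frac{1}{1674}\right)} = \frac{49}{100} \left(-1674\right) = - \frac{41013}{50}$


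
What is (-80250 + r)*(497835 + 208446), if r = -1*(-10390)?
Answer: -49340790660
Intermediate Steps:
r = 10390
(-80250 + r)*(497835 + 208446) = (-80250 + 10390)*(497835 + 208446) = -69860*706281 = -49340790660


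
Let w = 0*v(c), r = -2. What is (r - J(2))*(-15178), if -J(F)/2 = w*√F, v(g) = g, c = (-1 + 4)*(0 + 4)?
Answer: 30356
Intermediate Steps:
c = 12 (c = 3*4 = 12)
w = 0 (w = 0*12 = 0)
J(F) = 0 (J(F) = -0*√F = -2*0 = 0)
(r - J(2))*(-15178) = (-2 - 1*0)*(-15178) = (-2 + 0)*(-15178) = -2*(-15178) = 30356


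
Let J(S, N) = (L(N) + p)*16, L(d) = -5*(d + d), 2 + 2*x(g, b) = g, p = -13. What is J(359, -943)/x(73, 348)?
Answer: 301344/71 ≈ 4244.3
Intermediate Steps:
x(g, b) = -1 + g/2
L(d) = -10*d
J(S, N) = -208 - 160*N (J(S, N) = (-10*N - 13)*16 = (-13 - 10*N)*16 = -208 - 160*N)
J(359, -943)/x(73, 348) = (-208 - 160*(-943))/(-1 + (½)*73) = (-208 + 150880)/(-1 + 73/2) = 150672/(71/2) = 150672*(2/71) = 301344/71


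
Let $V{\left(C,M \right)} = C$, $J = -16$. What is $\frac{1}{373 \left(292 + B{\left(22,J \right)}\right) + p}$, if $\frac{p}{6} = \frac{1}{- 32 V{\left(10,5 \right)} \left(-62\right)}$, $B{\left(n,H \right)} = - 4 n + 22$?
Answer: $\frac{9920}{836236163} \approx 1.1863 \cdot 10^{-5}$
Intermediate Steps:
$B{\left(n,H \right)} = 22 - 4 n$
$p = \frac{3}{9920}$ ($p = \frac{6}{\left(-32\right) 10 \left(-62\right)} = \frac{6}{\left(-320\right) \left(-62\right)} = \frac{6}{19840} = 6 \cdot \frac{1}{19840} = \frac{3}{9920} \approx 0.00030242$)
$\frac{1}{373 \left(292 + B{\left(22,J \right)}\right) + p} = \frac{1}{373 \left(292 + \left(22 - 88\right)\right) + \frac{3}{9920}} = \frac{1}{373 \left(292 - 66\right) + \frac{3}{9920}} = \frac{1}{373 \cdot 226 + \frac{3}{9920}} = \frac{1}{84298 + \frac{3}{9920}} = \frac{1}{\frac{836236163}{9920}} = \frac{9920}{836236163}$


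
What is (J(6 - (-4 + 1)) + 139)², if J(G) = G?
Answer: 21904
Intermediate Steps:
(J(6 - (-4 + 1)) + 139)² = ((6 - (-4 + 1)) + 139)² = ((6 - 1*(-3)) + 139)² = ((6 + 3) + 139)² = (9 + 139)² = 148² = 21904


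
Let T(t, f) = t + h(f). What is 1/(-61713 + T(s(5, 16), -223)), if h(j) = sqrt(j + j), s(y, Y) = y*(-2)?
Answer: -61723/3809729175 - I*sqrt(446)/3809729175 ≈ -1.6201e-5 - 5.5434e-9*I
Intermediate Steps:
s(y, Y) = -2*y
h(j) = sqrt(2)*sqrt(j) (h(j) = sqrt(2*j) = sqrt(2)*sqrt(j))
T(t, f) = t + sqrt(2)*sqrt(f)
1/(-61713 + T(s(5, 16), -223)) = 1/(-61713 + (-2*5 + sqrt(2)*sqrt(-223))) = 1/(-61713 + (-10 + sqrt(2)*(I*sqrt(223)))) = 1/(-61713 + (-10 + I*sqrt(446))) = 1/(-61723 + I*sqrt(446))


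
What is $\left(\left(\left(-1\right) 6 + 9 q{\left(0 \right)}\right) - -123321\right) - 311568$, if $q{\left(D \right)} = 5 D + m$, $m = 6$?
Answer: $-188199$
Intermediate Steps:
$q{\left(D \right)} = 6 + 5 D$ ($q{\left(D \right)} = 5 D + 6 = 6 + 5 D$)
$\left(\left(\left(-1\right) 6 + 9 q{\left(0 \right)}\right) - -123321\right) - 311568 = \left(\left(\left(-1\right) 6 + 9 \left(6 + 5 \cdot 0\right)\right) - -123321\right) - 311568 = \left(\left(-6 + 9 \left(6 + 0\right)\right) + 123321\right) - 311568 = \left(\left(-6 + 9 \cdot 6\right) + 123321\right) - 311568 = \left(\left(-6 + 54\right) + 123321\right) - 311568 = \left(48 + 123321\right) - 311568 = 123369 - 311568 = -188199$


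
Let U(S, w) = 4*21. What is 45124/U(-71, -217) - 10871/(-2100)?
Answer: 379657/700 ≈ 542.37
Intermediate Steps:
U(S, w) = 84
45124/U(-71, -217) - 10871/(-2100) = 45124/84 - 10871/(-2100) = 45124*(1/84) - 10871*(-1/2100) = 11281/21 + 1553/300 = 379657/700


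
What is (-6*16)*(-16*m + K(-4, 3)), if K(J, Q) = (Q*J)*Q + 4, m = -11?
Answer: -13824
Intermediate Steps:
K(J, Q) = 4 + J*Q**2 (K(J, Q) = (J*Q)*Q + 4 = J*Q**2 + 4 = 4 + J*Q**2)
(-6*16)*(-16*m + K(-4, 3)) = (-6*16)*(-16*(-11) + (4 - 4*3**2)) = -96*(176 + (4 - 4*9)) = -96*(176 + (4 - 36)) = -96*(176 - 32) = -96*144 = -13824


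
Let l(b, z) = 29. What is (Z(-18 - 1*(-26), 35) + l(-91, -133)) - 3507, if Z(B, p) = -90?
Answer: -3568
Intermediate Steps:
(Z(-18 - 1*(-26), 35) + l(-91, -133)) - 3507 = (-90 + 29) - 3507 = -61 - 3507 = -3568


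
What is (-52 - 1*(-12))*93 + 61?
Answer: -3659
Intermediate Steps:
(-52 - 1*(-12))*93 + 61 = (-52 + 12)*93 + 61 = -40*93 + 61 = -3720 + 61 = -3659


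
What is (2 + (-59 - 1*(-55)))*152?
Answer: -304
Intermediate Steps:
(2 + (-59 - 1*(-55)))*152 = (2 + (-59 + 55))*152 = (2 - 4)*152 = -2*152 = -304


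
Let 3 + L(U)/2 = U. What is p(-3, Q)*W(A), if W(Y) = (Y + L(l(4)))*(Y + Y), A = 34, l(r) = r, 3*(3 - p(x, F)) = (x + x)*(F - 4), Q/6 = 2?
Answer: 46512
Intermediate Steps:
Q = 12 (Q = 6*2 = 12)
p(x, F) = 3 - 2*x*(-4 + F)/3 (p(x, F) = 3 - (x + x)*(F - 4)/3 = 3 - 2*x*(-4 + F)/3)
L(U) = -6 + 2*U
W(Y) = 2*Y*(2 + Y) (W(Y) = (Y + (-6 + 2*4))*(Y + Y) = (Y + (-6 + 8))*(2*Y) = (Y + 2)*(2*Y) = (2 + Y)*(2*Y) = 2*Y*(2 + Y))
p(-3, Q)*W(A) = (3 + (8/3)*(-3) - 2/3*12*(-3))*(2*34*(2 + 34)) = (3 - 8 + 24)*(2*34*36) = 19*2448 = 46512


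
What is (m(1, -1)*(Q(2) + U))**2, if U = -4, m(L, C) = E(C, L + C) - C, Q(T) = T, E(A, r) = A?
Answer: 0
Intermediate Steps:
m(L, C) = 0 (m(L, C) = C - C = 0)
(m(1, -1)*(Q(2) + U))**2 = (0*(2 - 4))**2 = (0*(-2))**2 = 0**2 = 0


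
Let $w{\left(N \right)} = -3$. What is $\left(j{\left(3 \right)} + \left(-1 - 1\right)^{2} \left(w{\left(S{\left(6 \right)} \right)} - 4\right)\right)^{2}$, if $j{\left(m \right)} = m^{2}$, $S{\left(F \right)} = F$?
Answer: $361$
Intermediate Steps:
$\left(j{\left(3 \right)} + \left(-1 - 1\right)^{2} \left(w{\left(S{\left(6 \right)} \right)} - 4\right)\right)^{2} = \left(3^{2} + \left(-1 - 1\right)^{2} \left(-3 - 4\right)\right)^{2} = \left(9 + \left(-2\right)^{2} \left(-7\right)\right)^{2} = \left(9 + 4 \left(-7\right)\right)^{2} = \left(9 - 28\right)^{2} = \left(-19\right)^{2} = 361$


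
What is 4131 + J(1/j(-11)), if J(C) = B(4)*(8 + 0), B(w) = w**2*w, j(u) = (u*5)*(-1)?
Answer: 4643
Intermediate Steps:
j(u) = -5*u (j(u) = (5*u)*(-1) = -5*u)
B(w) = w**3
J(C) = 512 (J(C) = 4**3*(8 + 0) = 64*8 = 512)
4131 + J(1/j(-11)) = 4131 + 512 = 4643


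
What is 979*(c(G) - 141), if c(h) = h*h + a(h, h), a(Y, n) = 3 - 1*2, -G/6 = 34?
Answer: 40605004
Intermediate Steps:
G = -204 (G = -6*34 = -204)
a(Y, n) = 1 (a(Y, n) = 3 - 2 = 1)
c(h) = 1 + h**2 (c(h) = h*h + 1 = h**2 + 1 = 1 + h**2)
979*(c(G) - 141) = 979*((1 + (-204)**2) - 141) = 979*((1 + 41616) - 141) = 979*(41617 - 141) = 979*41476 = 40605004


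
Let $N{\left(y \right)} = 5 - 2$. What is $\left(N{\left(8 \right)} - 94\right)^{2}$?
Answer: $8281$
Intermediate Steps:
$N{\left(y \right)} = 3$
$\left(N{\left(8 \right)} - 94\right)^{2} = \left(3 - 94\right)^{2} = \left(-91\right)^{2} = 8281$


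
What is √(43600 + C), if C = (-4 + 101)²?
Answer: √53009 ≈ 230.24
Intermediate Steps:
C = 9409 (C = 97² = 9409)
√(43600 + C) = √(43600 + 9409) = √53009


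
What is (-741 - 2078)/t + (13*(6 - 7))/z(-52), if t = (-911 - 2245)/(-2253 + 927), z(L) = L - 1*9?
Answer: -37996101/32086 ≈ -1184.2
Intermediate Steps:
z(L) = -9 + L (z(L) = L - 9 = -9 + L)
t = 526/221 (t = -3156/(-1326) = -3156*(-1/1326) = 526/221 ≈ 2.3801)
(-741 - 2078)/t + (13*(6 - 7))/z(-52) = (-741 - 2078)/(526/221) + (13*(6 - 7))/(-9 - 52) = -2819*221/526 + (13*(-1))/(-61) = -622999/526 - 13*(-1/61) = -622999/526 + 13/61 = -37996101/32086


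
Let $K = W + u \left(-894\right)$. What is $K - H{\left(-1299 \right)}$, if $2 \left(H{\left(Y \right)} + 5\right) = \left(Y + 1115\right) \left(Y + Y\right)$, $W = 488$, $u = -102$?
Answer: $-147335$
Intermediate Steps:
$H{\left(Y \right)} = -5 + Y \left(1115 + Y\right)$ ($H{\left(Y \right)} = -5 + \frac{\left(Y + 1115\right) \left(Y + Y\right)}{2} = -5 + \frac{\left(1115 + Y\right) 2 Y}{2} = -5 + \frac{2 Y \left(1115 + Y\right)}{2} = -5 + Y \left(1115 + Y\right)$)
$K = 91676$ ($K = 488 - -91188 = 488 + 91188 = 91676$)
$K - H{\left(-1299 \right)} = 91676 - \left(-5 + \left(-1299\right)^{2} + 1115 \left(-1299\right)\right) = 91676 - \left(-5 + 1687401 - 1448385\right) = 91676 - 239011 = -147335$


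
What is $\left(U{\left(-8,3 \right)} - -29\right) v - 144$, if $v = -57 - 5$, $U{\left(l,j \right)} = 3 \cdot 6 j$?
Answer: $-5290$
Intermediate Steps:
$U{\left(l,j \right)} = 18 j$
$v = -62$
$\left(U{\left(-8,3 \right)} - -29\right) v - 144 = \left(18 \cdot 3 - -29\right) \left(-62\right) - 144 = \left(54 + 29\right) \left(-62\right) - 144 = 83 \left(-62\right) - 144 = -5146 - 144 = -5290$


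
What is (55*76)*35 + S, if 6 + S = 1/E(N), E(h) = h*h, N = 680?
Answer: 67646345601/462400 ≈ 1.4629e+5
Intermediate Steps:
E(h) = h²
S = -2774399/462400 (S = -6 + 1/(680²) = -6 + 1/462400 = -2774399/462400 ≈ -6.0000)
(55*76)*35 + S = (55*76)*35 - 2774399/462400 = 4180*35 - 2774399/462400 = 146300 - 2774399/462400 = 67646345601/462400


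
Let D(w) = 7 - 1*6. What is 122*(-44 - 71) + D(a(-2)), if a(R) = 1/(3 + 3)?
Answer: -14029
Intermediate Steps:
a(R) = ⅙ (a(R) = 1/6 = ⅙)
D(w) = 1 (D(w) = 7 - 6 = 1)
122*(-44 - 71) + D(a(-2)) = 122*(-44 - 71) + 1 = 122*(-115) + 1 = -14030 + 1 = -14029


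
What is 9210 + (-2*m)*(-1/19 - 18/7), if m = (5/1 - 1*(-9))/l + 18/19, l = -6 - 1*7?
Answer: 302535374/32851 ≈ 9209.3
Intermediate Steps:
l = -13 (l = -6 - 7 = -13)
m = -32/247 (m = (5/1 - 1*(-9))/(-13) + 18/19 = (5*1 + 9)*(-1/13) + 18*(1/19) = (5 + 9)*(-1/13) + 18/19 = 14*(-1/13) + 18/19 = -14/13 + 18/19 = -32/247 ≈ -0.12955)
9210 + (-2*m)*(-1/19 - 18/7) = 9210 + (-2*(-32/247))*(-1/19 - 18/7) = 9210 + 64*(-1*1/19 - 18*1/7)/247 = 9210 + 64*(-1/19 - 18/7)/247 = 9210 + (64/247)*(-349/133) = 9210 - 22336/32851 = 302535374/32851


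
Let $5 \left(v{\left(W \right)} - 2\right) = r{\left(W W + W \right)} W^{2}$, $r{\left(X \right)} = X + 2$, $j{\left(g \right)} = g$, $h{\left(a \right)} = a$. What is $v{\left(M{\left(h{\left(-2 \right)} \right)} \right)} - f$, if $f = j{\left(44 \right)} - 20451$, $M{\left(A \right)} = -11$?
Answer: $\frac{115597}{5} \approx 23119.0$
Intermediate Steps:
$f = -20407$ ($f = 44 - 20451 = -20407$)
$r{\left(X \right)} = 2 + X$
$v{\left(W \right)} = 2 + \frac{W^{2} \left(2 + W + W^{2}\right)}{5}$ ($v{\left(W \right)} = 2 + \frac{\left(2 + \left(W W + W\right)\right) W^{2}}{5} = 2 + \frac{\left(2 + \left(W^{2} + W\right)\right) W^{2}}{5} = 2 + \frac{\left(2 + \left(W + W^{2}\right)\right) W^{2}}{5} = 2 + \frac{\left(2 + W + W^{2}\right) W^{2}}{5} = 2 + \frac{W^{2} \left(2 + W + W^{2}\right)}{5}$)
$v{\left(M{\left(h{\left(-2 \right)} \right)} \right)} - f = \left(2 + \frac{\left(-11\right)^{2} \left(2 - 11 \left(1 - 11\right)\right)}{5}\right) - -20407 = \left(2 + \frac{1}{5} \cdot 121 \left(2 - -110\right)\right) + 20407 = \left(2 + \frac{1}{5} \cdot 121 \left(2 + 110\right)\right) + 20407 = \left(2 + \frac{1}{5} \cdot 121 \cdot 112\right) + 20407 = \left(2 + \frac{13552}{5}\right) + 20407 = \frac{13562}{5} + 20407 = \frac{115597}{5}$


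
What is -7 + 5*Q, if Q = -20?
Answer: -107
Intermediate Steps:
-7 + 5*Q = -7 + 5*(-20) = -7 - 100 = -107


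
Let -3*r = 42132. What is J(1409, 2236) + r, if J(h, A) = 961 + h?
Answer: -11674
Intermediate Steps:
r = -14044 (r = -1/3*42132 = -14044)
J(1409, 2236) + r = (961 + 1409) - 14044 = 2370 - 14044 = -11674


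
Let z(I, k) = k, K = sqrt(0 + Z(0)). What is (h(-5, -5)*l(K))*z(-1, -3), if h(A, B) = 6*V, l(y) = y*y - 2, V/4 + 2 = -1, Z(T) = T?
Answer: -432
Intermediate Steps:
K = 0 (K = sqrt(0 + 0) = sqrt(0) = 0)
V = -12 (V = -8 + 4*(-1) = -8 - 4 = -12)
l(y) = -2 + y**2 (l(y) = y**2 - 2 = -2 + y**2)
h(A, B) = -72 (h(A, B) = 6*(-12) = -72)
(h(-5, -5)*l(K))*z(-1, -3) = -72*(-2 + 0**2)*(-3) = -72*(-2 + 0)*(-3) = -72*(-2)*(-3) = 144*(-3) = -432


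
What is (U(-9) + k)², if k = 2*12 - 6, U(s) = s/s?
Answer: 361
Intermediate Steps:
U(s) = 1
k = 18 (k = 24 - 6 = 18)
(U(-9) + k)² = (1 + 18)² = 19² = 361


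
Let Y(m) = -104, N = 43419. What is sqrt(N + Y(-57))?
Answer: sqrt(43315) ≈ 208.12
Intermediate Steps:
sqrt(N + Y(-57)) = sqrt(43419 - 104) = sqrt(43315)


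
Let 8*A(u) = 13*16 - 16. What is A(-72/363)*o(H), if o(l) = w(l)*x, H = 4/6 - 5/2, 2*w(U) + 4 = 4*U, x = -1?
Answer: 136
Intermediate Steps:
w(U) = -2 + 2*U (w(U) = -2 + (4*U)/2 = -2 + 2*U)
A(u) = 24 (A(u) = (13*16 - 16)/8 = (208 - 16)/8 = (1/8)*192 = 24)
H = -11/6 (H = 4*(1/6) - 5*1/2 = 2/3 - 5/2 = -11/6 ≈ -1.8333)
o(l) = 2 - 2*l (o(l) = (-2 + 2*l)*(-1) = 2 - 2*l)
A(-72/363)*o(H) = 24*(2 - 2*(-11/6)) = 24*(2 + 11/3) = 24*(17/3) = 136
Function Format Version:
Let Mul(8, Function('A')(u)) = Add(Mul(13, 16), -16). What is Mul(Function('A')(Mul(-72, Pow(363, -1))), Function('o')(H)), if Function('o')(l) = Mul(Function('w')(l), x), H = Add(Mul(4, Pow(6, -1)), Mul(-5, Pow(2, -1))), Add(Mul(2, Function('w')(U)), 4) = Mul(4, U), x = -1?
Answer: 136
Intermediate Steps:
Function('w')(U) = Add(-2, Mul(2, U)) (Function('w')(U) = Add(-2, Mul(Rational(1, 2), Mul(4, U))) = Add(-2, Mul(2, U)))
Function('A')(u) = 24 (Function('A')(u) = Mul(Rational(1, 8), Add(Mul(13, 16), -16)) = Mul(Rational(1, 8), Add(208, -16)) = Mul(Rational(1, 8), 192) = 24)
H = Rational(-11, 6) (H = Add(Mul(4, Rational(1, 6)), Mul(-5, Rational(1, 2))) = Add(Rational(2, 3), Rational(-5, 2)) = Rational(-11, 6) ≈ -1.8333)
Function('o')(l) = Add(2, Mul(-2, l)) (Function('o')(l) = Mul(Add(-2, Mul(2, l)), -1) = Add(2, Mul(-2, l)))
Mul(Function('A')(Mul(-72, Pow(363, -1))), Function('o')(H)) = Mul(24, Add(2, Mul(-2, Rational(-11, 6)))) = Mul(24, Add(2, Rational(11, 3))) = Mul(24, Rational(17, 3)) = 136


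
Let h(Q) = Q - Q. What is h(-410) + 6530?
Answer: 6530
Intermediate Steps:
h(Q) = 0
h(-410) + 6530 = 0 + 6530 = 6530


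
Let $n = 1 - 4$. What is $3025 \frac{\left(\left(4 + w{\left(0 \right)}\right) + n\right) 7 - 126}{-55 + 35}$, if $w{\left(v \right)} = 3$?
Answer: $\frac{29645}{2} \approx 14823.0$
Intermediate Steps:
$n = -3$
$3025 \frac{\left(\left(4 + w{\left(0 \right)}\right) + n\right) 7 - 126}{-55 + 35} = 3025 \frac{\left(\left(4 + 3\right) - 3\right) 7 - 126}{-55 + 35} = 3025 \frac{\left(7 - 3\right) 7 - 126}{-20} = 3025 \left(4 \cdot 7 - 126\right) \left(- \frac{1}{20}\right) = 3025 \left(28 - 126\right) \left(- \frac{1}{20}\right) = 3025 \left(\left(-98\right) \left(- \frac{1}{20}\right)\right) = 3025 \cdot \frac{49}{10} = \frac{29645}{2}$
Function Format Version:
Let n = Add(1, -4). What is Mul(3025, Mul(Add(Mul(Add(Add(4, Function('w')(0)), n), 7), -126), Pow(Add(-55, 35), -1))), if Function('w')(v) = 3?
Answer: Rational(29645, 2) ≈ 14823.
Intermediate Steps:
n = -3
Mul(3025, Mul(Add(Mul(Add(Add(4, Function('w')(0)), n), 7), -126), Pow(Add(-55, 35), -1))) = Mul(3025, Mul(Add(Mul(Add(Add(4, 3), -3), 7), -126), Pow(Add(-55, 35), -1))) = Mul(3025, Mul(Add(Mul(Add(7, -3), 7), -126), Pow(-20, -1))) = Mul(3025, Mul(Add(Mul(4, 7), -126), Rational(-1, 20))) = Mul(3025, Mul(Add(28, -126), Rational(-1, 20))) = Mul(3025, Mul(-98, Rational(-1, 20))) = Mul(3025, Rational(49, 10)) = Rational(29645, 2)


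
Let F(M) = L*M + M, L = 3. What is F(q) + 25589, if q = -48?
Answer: 25397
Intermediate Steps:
F(M) = 4*M (F(M) = 3*M + M = 4*M)
F(q) + 25589 = 4*(-48) + 25589 = -192 + 25589 = 25397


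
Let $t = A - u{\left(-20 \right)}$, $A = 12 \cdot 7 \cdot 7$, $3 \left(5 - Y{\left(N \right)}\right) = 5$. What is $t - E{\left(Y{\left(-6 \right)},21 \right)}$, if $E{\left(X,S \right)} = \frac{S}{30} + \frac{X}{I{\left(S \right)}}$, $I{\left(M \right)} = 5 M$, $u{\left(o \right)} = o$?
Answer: $\frac{382579}{630} \approx 607.27$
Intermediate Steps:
$Y{\left(N \right)} = \frac{10}{3}$ ($Y{\left(N \right)} = 5 - \frac{5}{3} = \frac{10}{3}$)
$A = 588$ ($A = 84 \cdot 7 = 588$)
$t = 608$ ($t = 588 - -20 = 588 + 20 = 608$)
$E{\left(X,S \right)} = \frac{S}{30} + \frac{X}{5 S}$
$t - E{\left(Y{\left(-6 \right)},21 \right)} = 608 - \left(\frac{1}{30} \cdot 21 + \frac{1}{5} \cdot \frac{10}{3} \cdot \frac{1}{21}\right) = 608 - \left(\frac{7}{10} + \frac{1}{5} \cdot \frac{10}{3} \cdot \frac{1}{21}\right) = 608 - \left(\frac{7}{10} + \frac{2}{63}\right) = 608 - \frac{461}{630} = \frac{382579}{630}$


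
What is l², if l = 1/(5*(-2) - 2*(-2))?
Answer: 1/36 ≈ 0.027778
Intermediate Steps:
l = -⅙ (l = 1/(-10 + 4) = 1/(-6) = -⅙ ≈ -0.16667)
l² = (-⅙)² = 1/36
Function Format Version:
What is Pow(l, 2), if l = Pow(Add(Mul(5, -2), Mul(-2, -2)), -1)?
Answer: Rational(1, 36) ≈ 0.027778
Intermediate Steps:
l = Rational(-1, 6) (l = Pow(Add(-10, 4), -1) = Pow(-6, -1) = Rational(-1, 6) ≈ -0.16667)
Pow(l, 2) = Pow(Rational(-1, 6), 2) = Rational(1, 36)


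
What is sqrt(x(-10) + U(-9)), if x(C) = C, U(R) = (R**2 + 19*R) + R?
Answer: I*sqrt(109) ≈ 10.44*I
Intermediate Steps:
U(R) = R**2 + 20*R
sqrt(x(-10) + U(-9)) = sqrt(-10 - 9*(20 - 9)) = sqrt(-10 - 9*11) = sqrt(-10 - 99) = sqrt(-109) = I*sqrt(109)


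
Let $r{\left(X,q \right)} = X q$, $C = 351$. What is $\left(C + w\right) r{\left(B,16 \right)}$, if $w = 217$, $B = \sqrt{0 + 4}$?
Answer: $18176$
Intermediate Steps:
$B = 2$ ($B = \sqrt{4} = 2$)
$\left(C + w\right) r{\left(B,16 \right)} = \left(351 + 217\right) 2 \cdot 16 = 568 \cdot 32 = 18176$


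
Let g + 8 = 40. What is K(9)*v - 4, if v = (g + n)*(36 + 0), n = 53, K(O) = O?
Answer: 27536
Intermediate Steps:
g = 32 (g = -8 + 40 = 32)
v = 3060 (v = (32 + 53)*(36 + 0) = 85*36 = 3060)
K(9)*v - 4 = 9*3060 - 4 = 27540 - 4 = 27536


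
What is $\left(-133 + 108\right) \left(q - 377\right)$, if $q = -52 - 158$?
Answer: $14675$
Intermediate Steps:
$q = -210$ ($q = -52 - 158 = -210$)
$\left(-133 + 108\right) \left(q - 377\right) = \left(-133 + 108\right) \left(-210 - 377\right) = \left(-25\right) \left(-587\right) = 14675$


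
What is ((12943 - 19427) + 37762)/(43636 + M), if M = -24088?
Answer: 5213/3258 ≈ 1.6001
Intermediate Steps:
((12943 - 19427) + 37762)/(43636 + M) = ((12943 - 19427) + 37762)/(43636 - 24088) = (-6484 + 37762)/19548 = 31278*(1/19548) = 5213/3258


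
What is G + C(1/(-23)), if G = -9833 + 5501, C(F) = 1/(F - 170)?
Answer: -16942475/3911 ≈ -4332.0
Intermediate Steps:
C(F) = 1/(-170 + F)
G = -4332
G + C(1/(-23)) = -4332 + 1/(-170 + 1/(-23)) = -4332 + 1/(-170 - 1/23) = -4332 + 1/(-3911/23) = -4332 - 23/3911 = -16942475/3911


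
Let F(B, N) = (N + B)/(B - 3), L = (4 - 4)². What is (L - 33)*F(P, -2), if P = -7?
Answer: -297/10 ≈ -29.700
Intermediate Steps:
L = 0 (L = 0² = 0)
F(B, N) = (B + N)/(-3 + B)
(L - 33)*F(P, -2) = (0 - 33)*((-7 - 2)/(-3 - 7)) = -33*(-9)/(-10) = -(-33)*(-9)/10 = -33*9/10 = -297/10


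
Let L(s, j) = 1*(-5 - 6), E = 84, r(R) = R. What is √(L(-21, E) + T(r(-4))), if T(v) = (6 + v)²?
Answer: I*√7 ≈ 2.6458*I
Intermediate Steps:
L(s, j) = -11 (L(s, j) = 1*(-11) = -11)
√(L(-21, E) + T(r(-4))) = √(-11 + (6 - 4)²) = √(-11 + 2²) = √(-11 + 4) = √(-7) = I*√7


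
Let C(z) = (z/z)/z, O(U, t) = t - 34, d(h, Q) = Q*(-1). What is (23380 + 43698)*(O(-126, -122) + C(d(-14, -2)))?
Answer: -10430629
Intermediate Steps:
d(h, Q) = -Q
O(U, t) = -34 + t
C(z) = 1/z
(23380 + 43698)*(O(-126, -122) + C(d(-14, -2))) = (23380 + 43698)*((-34 - 122) + 1/(-1*(-2))) = 67078*(-156 + 1/2) = 67078*(-156 + ½) = 67078*(-311/2) = -10430629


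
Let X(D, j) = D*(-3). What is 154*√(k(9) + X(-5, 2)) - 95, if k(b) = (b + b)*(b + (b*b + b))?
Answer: -95 + 154*√1797 ≈ 6433.2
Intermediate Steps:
X(D, j) = -3*D
k(b) = 2*b*(b² + 2*b) (k(b) = (2*b)*(b + (b² + b)) = (2*b)*(b + (b + b²)) = (2*b)*(b² + 2*b) = 2*b*(b² + 2*b))
154*√(k(9) + X(-5, 2)) - 95 = 154*√(2*9²*(2 + 9) - 3*(-5)) - 95 = 154*√(2*81*11 + 15) - 95 = 154*√(1782 + 15) - 95 = 154*√1797 - 95 = -95 + 154*√1797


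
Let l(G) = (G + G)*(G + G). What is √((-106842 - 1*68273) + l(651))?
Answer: √1520089 ≈ 1232.9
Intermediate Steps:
l(G) = 4*G² (l(G) = (2*G)*(2*G) = 4*G²)
√((-106842 - 1*68273) + l(651)) = √((-106842 - 1*68273) + 4*651²) = √((-106842 - 68273) + 4*423801) = √(-175115 + 1695204) = √1520089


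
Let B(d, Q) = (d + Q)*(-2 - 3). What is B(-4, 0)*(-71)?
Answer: -1420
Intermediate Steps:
B(d, Q) = -5*Q - 5*d (B(d, Q) = (Q + d)*(-5) = -5*Q - 5*d)
B(-4, 0)*(-71) = (-5*0 - 5*(-4))*(-71) = (0 + 20)*(-71) = 20*(-71) = -1420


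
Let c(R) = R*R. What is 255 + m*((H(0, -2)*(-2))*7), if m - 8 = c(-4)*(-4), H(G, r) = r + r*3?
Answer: -6017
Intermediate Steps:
H(G, r) = 4*r (H(G, r) = r + 3*r = 4*r)
c(R) = R²
m = -56 (m = 8 + (-4)²*(-4) = 8 + 16*(-4) = 8 - 64 = -56)
255 + m*((H(0, -2)*(-2))*7) = 255 - 56*(4*(-2))*(-2)*7 = 255 - 56*(-8*(-2))*7 = 255 - 896*7 = 255 - 56*112 = 255 - 6272 = -6017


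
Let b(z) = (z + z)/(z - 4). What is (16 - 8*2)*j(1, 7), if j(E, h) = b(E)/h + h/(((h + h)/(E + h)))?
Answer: 0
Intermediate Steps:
b(z) = 2*z/(-4 + z) (b(z) = (2*z)/(-4 + z) = 2*z/(-4 + z))
j(E, h) = E/2 + h/2 + 2*E/(h*(-4 + E)) (j(E, h) = (2*E/(-4 + E))/h + h/(((h + h)/(E + h))) = 2*E/(h*(-4 + E)) + h/(((2*h)/(E + h))) = 2*E/(h*(-4 + E)) + h/((2*h/(E + h))) = 2*E/(h*(-4 + E)) + h*((E + h)/(2*h)) = 2*E/(h*(-4 + E)) + (E/2 + h/2) = E/2 + h/2 + 2*E/(h*(-4 + E)))
(16 - 8*2)*j(1, 7) = (16 - 8*2)*((1/2)*(4*1 + 7*(-4 + 1)*(1 + 7))/(7*(-4 + 1))) = (16 - 16)*((1/2)*(1/7)*(4 + 7*(-3)*8)/(-3)) = 0*((1/2)*(1/7)*(-1/3)*(4 - 168)) = 0*((1/2)*(1/7)*(-1/3)*(-164)) = 0*(82/21) = 0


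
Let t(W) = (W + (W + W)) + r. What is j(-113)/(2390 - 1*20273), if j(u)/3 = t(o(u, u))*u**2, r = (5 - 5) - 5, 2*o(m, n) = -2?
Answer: 102152/5961 ≈ 17.137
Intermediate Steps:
o(m, n) = -1 (o(m, n) = (1/2)*(-2) = -1)
r = -5 (r = 0 - 5 = -5)
t(W) = -5 + 3*W (t(W) = (W + (W + W)) - 5 = (W + 2*W) - 5 = 3*W - 5 = -5 + 3*W)
j(u) = -24*u**2 (j(u) = 3*((-5 + 3*(-1))*u**2) = 3*((-5 - 3)*u**2) = 3*(-8*u**2) = -24*u**2)
j(-113)/(2390 - 1*20273) = (-24*(-113)**2)/(2390 - 1*20273) = (-24*12769)/(2390 - 20273) = -306456/(-17883) = -306456*(-1/17883) = 102152/5961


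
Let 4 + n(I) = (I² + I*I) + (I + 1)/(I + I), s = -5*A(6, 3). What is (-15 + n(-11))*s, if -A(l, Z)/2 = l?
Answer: 147480/11 ≈ 13407.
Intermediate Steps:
A(l, Z) = -2*l
s = 60 (s = -(-10)*6 = -5*(-12) = 60)
n(I) = -4 + 2*I² + (1 + I)/(2*I) (n(I) = -4 + ((I² + I*I) + (I + 1)/(I + I)) = -4 + ((I² + I²) + (1 + I)/((2*I))) = -4 + (2*I² + (1 + I)*(1/(2*I))) = -4 + (2*I² + (1 + I)/(2*I)) = -4 + 2*I² + (1 + I)/(2*I))
(-15 + n(-11))*s = (-15 + (½)*(1 - 11*(-7 + 4*(-11)²))/(-11))*60 = (-15 + (½)*(-1/11)*(1 - 11*(-7 + 4*121)))*60 = (-15 + (½)*(-1/11)*(1 - 11*(-7 + 484)))*60 = (-15 + (½)*(-1/11)*(1 - 11*477))*60 = (-15 + (½)*(-1/11)*(1 - 5247))*60 = (-15 + (½)*(-1/11)*(-5246))*60 = (-15 + 2623/11)*60 = (2458/11)*60 = 147480/11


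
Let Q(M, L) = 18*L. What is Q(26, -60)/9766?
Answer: -540/4883 ≈ -0.11059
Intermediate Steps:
Q(26, -60)/9766 = (18*(-60))/9766 = -1080*1/9766 = -540/4883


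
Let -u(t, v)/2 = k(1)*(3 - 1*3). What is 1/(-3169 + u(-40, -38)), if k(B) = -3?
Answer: -1/3169 ≈ -0.00031556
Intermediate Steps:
u(t, v) = 0 (u(t, v) = -(-6)*(3 - 1*3) = -(-6)*(3 - 3) = -(-6)*0 = -2*0 = 0)
1/(-3169 + u(-40, -38)) = 1/(-3169 + 0) = 1/(-3169) = -1/3169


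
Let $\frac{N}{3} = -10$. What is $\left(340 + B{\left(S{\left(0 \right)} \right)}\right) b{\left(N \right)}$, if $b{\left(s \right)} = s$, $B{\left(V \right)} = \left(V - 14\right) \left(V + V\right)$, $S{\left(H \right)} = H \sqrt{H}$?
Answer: $-10200$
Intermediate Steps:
$N = -30$ ($N = 3 \left(-10\right) = -30$)
$S{\left(H \right)} = H^{\frac{3}{2}}$
$B{\left(V \right)} = 2 V \left(-14 + V\right)$ ($B{\left(V \right)} = \left(-14 + V\right) 2 V = 2 V \left(-14 + V\right)$)
$\left(340 + B{\left(S{\left(0 \right)} \right)}\right) b{\left(N \right)} = \left(340 + 2 \cdot 0^{\frac{3}{2}} \left(-14 + 0^{\frac{3}{2}}\right)\right) \left(-30\right) = \left(340 + 2 \cdot 0 \left(-14 + 0\right)\right) \left(-30\right) = \left(340 + 2 \cdot 0 \left(-14\right)\right) \left(-30\right) = \left(340 + 0\right) \left(-30\right) = 340 \left(-30\right) = -10200$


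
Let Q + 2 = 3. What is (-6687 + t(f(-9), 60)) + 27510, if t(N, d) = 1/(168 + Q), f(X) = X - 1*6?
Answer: 3519088/169 ≈ 20823.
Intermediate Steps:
Q = 1 (Q = -2 + 3 = 1)
f(X) = -6 + X (f(X) = X - 6 = -6 + X)
t(N, d) = 1/169 (t(N, d) = 1/(168 + 1) = 1/169)
(-6687 + t(f(-9), 60)) + 27510 = (-6687 + 1/169) + 27510 = -1130102/169 + 27510 = 3519088/169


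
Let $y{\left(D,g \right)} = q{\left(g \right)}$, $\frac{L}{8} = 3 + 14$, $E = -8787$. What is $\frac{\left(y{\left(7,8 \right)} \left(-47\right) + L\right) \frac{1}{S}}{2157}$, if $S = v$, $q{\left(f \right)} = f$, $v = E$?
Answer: $\frac{80}{6317853} \approx 1.2663 \cdot 10^{-5}$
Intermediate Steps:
$v = -8787$
$L = 136$ ($L = 8 \left(3 + 14\right) = 8 \cdot 17 = 136$)
$y{\left(D,g \right)} = g$
$S = -8787$
$\frac{\left(y{\left(7,8 \right)} \left(-47\right) + L\right) \frac{1}{S}}{2157} = \frac{\left(8 \left(-47\right) + 136\right) \frac{1}{-8787}}{2157} = \left(-376 + 136\right) \left(- \frac{1}{8787}\right) \frac{1}{2157} = \left(-240\right) \left(- \frac{1}{8787}\right) \frac{1}{2157} = \frac{80}{2929} \cdot \frac{1}{2157} = \frac{80}{6317853}$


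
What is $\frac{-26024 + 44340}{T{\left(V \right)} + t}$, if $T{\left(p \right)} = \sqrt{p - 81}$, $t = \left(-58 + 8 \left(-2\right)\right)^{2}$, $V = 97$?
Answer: $\frac{4579}{1370} \approx 3.3423$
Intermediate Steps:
$t = 5476$ ($t = \left(-58 - 16\right)^{2} = \left(-74\right)^{2} = 5476$)
$T{\left(p \right)} = \sqrt{-81 + p}$
$\frac{-26024 + 44340}{T{\left(V \right)} + t} = \frac{-26024 + 44340}{\sqrt{-81 + 97} + 5476} = \frac{18316}{\sqrt{16} + 5476} = \frac{18316}{4 + 5476} = \frac{18316}{5480} = 18316 \cdot \frac{1}{5480} = \frac{4579}{1370}$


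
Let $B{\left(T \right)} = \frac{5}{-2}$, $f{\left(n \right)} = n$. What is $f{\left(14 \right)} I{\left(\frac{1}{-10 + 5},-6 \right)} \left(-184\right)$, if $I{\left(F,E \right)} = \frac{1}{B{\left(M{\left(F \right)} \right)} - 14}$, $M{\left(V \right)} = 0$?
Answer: $\frac{5152}{33} \approx 156.12$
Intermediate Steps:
$B{\left(T \right)} = - \frac{5}{2}$ ($B{\left(T \right)} = 5 \left(- \frac{1}{2}\right) = - \frac{5}{2}$)
$I{\left(F,E \right)} = - \frac{2}{33}$ ($I{\left(F,E \right)} = \frac{1}{- \frac{5}{2} - 14} = \frac{1}{- \frac{33}{2}} = - \frac{2}{33}$)
$f{\left(14 \right)} I{\left(\frac{1}{-10 + 5},-6 \right)} \left(-184\right) = 14 \left(- \frac{2}{33}\right) \left(-184\right) = \left(- \frac{28}{33}\right) \left(-184\right) = \frac{5152}{33}$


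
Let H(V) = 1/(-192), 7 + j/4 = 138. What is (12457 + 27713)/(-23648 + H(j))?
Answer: -7712640/4540417 ≈ -1.6987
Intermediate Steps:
j = 524 (j = -28 + 4*138 = -28 + 552 = 524)
H(V) = -1/192
(12457 + 27713)/(-23648 + H(j)) = (12457 + 27713)/(-23648 - 1/192) = 40170/(-4540417/192) = 40170*(-192/4540417) = -7712640/4540417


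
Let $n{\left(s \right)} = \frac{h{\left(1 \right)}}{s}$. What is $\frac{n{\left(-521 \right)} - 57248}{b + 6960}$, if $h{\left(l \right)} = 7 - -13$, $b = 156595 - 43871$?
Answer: $- \frac{7456557}{15588841} \approx -0.47833$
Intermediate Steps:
$b = 112724$ ($b = 156595 - 43871 = 112724$)
$h{\left(l \right)} = 20$ ($h{\left(l \right)} = 7 + 13 = 20$)
$n{\left(s \right)} = \frac{20}{s}$
$\frac{n{\left(-521 \right)} - 57248}{b + 6960} = \frac{\frac{20}{-521} - 57248}{112724 + 6960} = \frac{20 \left(- \frac{1}{521}\right) - 57248}{119684} = \left(- \frac{20}{521} - 57248\right) \frac{1}{119684} = \left(- \frac{29826228}{521}\right) \frac{1}{119684} = - \frac{7456557}{15588841}$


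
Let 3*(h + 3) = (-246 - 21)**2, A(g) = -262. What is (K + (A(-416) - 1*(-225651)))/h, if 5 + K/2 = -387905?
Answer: -61159/2640 ≈ -23.166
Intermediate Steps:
K = -775820 (K = -10 + 2*(-387905) = -10 - 775810 = -775820)
h = 23760 (h = -3 + (-246 - 21)**2/3 = -3 + (1/3)*(-267)**2 = -3 + (1/3)*71289 = -3 + 23763 = 23760)
(K + (A(-416) - 1*(-225651)))/h = (-775820 + (-262 - 1*(-225651)))/23760 = (-775820 + (-262 + 225651))*(1/23760) = (-775820 + 225389)*(1/23760) = -550431*1/23760 = -61159/2640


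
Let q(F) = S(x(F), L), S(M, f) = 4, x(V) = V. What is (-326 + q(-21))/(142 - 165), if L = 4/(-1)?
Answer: 14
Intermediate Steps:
L = -4 (L = 4*(-1) = -4)
q(F) = 4
(-326 + q(-21))/(142 - 165) = (-326 + 4)/(142 - 165) = -322/(-23) = -322*(-1/23) = 14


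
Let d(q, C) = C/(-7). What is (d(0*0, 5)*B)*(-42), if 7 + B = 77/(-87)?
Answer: -6860/29 ≈ -236.55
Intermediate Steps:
d(q, C) = -C/7 (d(q, C) = C*(-⅐) = -C/7)
B = -686/87 (B = -7 + 77/(-87) = -7 + 77*(-1/87) = -7 - 77/87 = -686/87 ≈ -7.8851)
(d(0*0, 5)*B)*(-42) = (-⅐*5*(-686/87))*(-42) = -5/7*(-686/87)*(-42) = (490/87)*(-42) = -6860/29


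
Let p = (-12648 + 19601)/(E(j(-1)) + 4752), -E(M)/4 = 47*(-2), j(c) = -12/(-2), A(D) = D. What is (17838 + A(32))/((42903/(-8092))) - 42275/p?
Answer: -1472315746960/42614937 ≈ -34549.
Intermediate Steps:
j(c) = 6 (j(c) = -12*(-½) = 6)
E(M) = 376 (E(M) = -188*(-2) = -4*(-94) = 376)
p = 6953/5128 (p = (-12648 + 19601)/(376 + 4752) = 6953/5128 ≈ 1.3559)
(17838 + A(32))/((42903/(-8092))) - 42275/p = (17838 + 32)/((42903/(-8092))) - 42275/6953/5128 = 17870/((42903*(-1/8092))) - 42275*5128/6953 = 17870/(-6129/1156) - 216786200/6953 = 17870*(-1156/6129) - 216786200/6953 = -20657720/6129 - 216786200/6953 = -1472315746960/42614937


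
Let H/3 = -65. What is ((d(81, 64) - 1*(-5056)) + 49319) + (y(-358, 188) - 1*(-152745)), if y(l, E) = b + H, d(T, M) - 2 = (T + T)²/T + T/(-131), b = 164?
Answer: 27171284/131 ≈ 2.0741e+5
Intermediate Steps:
H = -195 (H = 3*(-65) = -195)
d(T, M) = 2 + 523*T/131 (d(T, M) = 2 + ((T + T)²/T + T/(-131)) = 2 + ((2*T)²/T + T*(-1/131)) = 2 + ((4*T²)/T - T/131) = 2 + (4*T - T/131) = 2 + 523*T/131)
y(l, E) = -31 (y(l, E) = 164 - 195 = -31)
((d(81, 64) - 1*(-5056)) + 49319) + (y(-358, 188) - 1*(-152745)) = (((2 + (523/131)*81) - 1*(-5056)) + 49319) + (-31 - 1*(-152745)) = (((2 + 42363/131) + 5056) + 49319) + (-31 + 152745) = ((42625/131 + 5056) + 49319) + 152714 = (704961/131 + 49319) + 152714 = 7165750/131 + 152714 = 27171284/131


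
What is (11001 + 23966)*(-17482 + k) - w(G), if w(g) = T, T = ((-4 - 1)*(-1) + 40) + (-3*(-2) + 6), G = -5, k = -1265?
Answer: -655526406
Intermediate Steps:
T = 57 (T = (-5*(-1) + 40) + (6 + 6) = (5 + 40) + 12 = 45 + 12 = 57)
w(g) = 57
(11001 + 23966)*(-17482 + k) - w(G) = (11001 + 23966)*(-17482 - 1265) - 1*57 = 34967*(-18747) - 57 = -655526349 - 57 = -655526406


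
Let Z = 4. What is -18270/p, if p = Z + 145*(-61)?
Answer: 870/421 ≈ 2.0665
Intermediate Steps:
p = -8841 (p = 4 + 145*(-61) = 4 - 8845 = -8841)
-18270/p = -18270/(-8841) = -18270*(-1/8841) = 870/421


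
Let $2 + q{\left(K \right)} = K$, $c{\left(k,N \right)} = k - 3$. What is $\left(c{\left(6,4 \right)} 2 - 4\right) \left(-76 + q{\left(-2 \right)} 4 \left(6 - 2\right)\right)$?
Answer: $-280$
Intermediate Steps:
$c{\left(k,N \right)} = -3 + k$ ($c{\left(k,N \right)} = k - 3 = -3 + k$)
$q{\left(K \right)} = -2 + K$
$\left(c{\left(6,4 \right)} 2 - 4\right) \left(-76 + q{\left(-2 \right)} 4 \left(6 - 2\right)\right) = \left(\left(-3 + 6\right) 2 - 4\right) \left(-76 + \left(-2 - 2\right) 4 \left(6 - 2\right)\right) = \left(3 \cdot 2 - 4\right) \left(-76 - 4 \cdot 4 \cdot 4\right) = \left(6 - 4\right) \left(-76 - 64\right) = 2 \left(-76 - 64\right) = 2 \left(-140\right) = -280$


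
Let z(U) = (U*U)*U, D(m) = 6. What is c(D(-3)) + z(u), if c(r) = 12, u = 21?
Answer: 9273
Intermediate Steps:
z(U) = U**3 (z(U) = U**2*U = U**3)
c(D(-3)) + z(u) = 12 + 21**3 = 12 + 9261 = 9273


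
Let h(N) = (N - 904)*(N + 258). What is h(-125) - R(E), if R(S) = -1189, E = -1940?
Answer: -135668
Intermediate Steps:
h(N) = (-904 + N)*(258 + N)
h(-125) - R(E) = (-233232 + (-125)**2 - 646*(-125)) - 1*(-1189) = (-233232 + 15625 + 80750) + 1189 = -136857 + 1189 = -135668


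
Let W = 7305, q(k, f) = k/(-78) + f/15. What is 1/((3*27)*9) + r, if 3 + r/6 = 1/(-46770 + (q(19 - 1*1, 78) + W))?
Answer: -16827181726/934906779 ≈ -17.999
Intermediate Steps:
q(k, f) = -k/78 + f/15 (q(k, f) = k*(-1/78) + f*(1/15) = -k/78 + f/15)
r = -23084313/1282451 (r = -18 + 6/(-46770 + ((-(19 - 1*1)/78 + (1/15)*78) + 7305)) = -18 + 6/(-46770 + ((-(19 - 1)/78 + 26/5) + 7305)) = -18 + 6/(-46770 + ((-1/78*18 + 26/5) + 7305)) = -18 + 6/(-46770 + ((-3/13 + 26/5) + 7305)) = -18 + 6/(-46770 + (323/65 + 7305)) = -18 + 6/(-46770 + 475148/65) = -18 + 6/(-2564902/65) = -18 + 6*(-65/2564902) = -18 - 195/1282451 = -23084313/1282451 ≈ -18.000)
1/((3*27)*9) + r = 1/((3*27)*9) - 23084313/1282451 = 1/(81*9) - 23084313/1282451 = 1/729 - 23084313/1282451 = -16827181726/934906779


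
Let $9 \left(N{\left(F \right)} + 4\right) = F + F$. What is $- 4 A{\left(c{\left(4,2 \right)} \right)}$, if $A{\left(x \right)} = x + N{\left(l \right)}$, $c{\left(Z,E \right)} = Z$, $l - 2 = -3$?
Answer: $\frac{8}{9} \approx 0.88889$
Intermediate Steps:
$l = -1$ ($l = 2 - 3 = -1$)
$N{\left(F \right)} = -4 + \frac{2 F}{9}$ ($N{\left(F \right)} = -4 + \frac{F + F}{9} = -4 + \frac{2 F}{9}$)
$A{\left(x \right)} = - \frac{38}{9} + x$ ($A{\left(x \right)} = x + \left(-4 + \frac{2}{9} \left(-1\right)\right) = x - \frac{38}{9} = - \frac{38}{9} + x$)
$- 4 A{\left(c{\left(4,2 \right)} \right)} = - 4 \left(- \frac{38}{9} + 4\right) = \left(-4\right) \left(- \frac{2}{9}\right) = \frac{8}{9}$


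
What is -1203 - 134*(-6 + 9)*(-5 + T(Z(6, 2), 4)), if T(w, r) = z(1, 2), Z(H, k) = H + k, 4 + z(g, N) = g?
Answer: 2013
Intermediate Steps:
z(g, N) = -4 + g
T(w, r) = -3 (T(w, r) = -4 + 1 = -3)
-1203 - 134*(-6 + 9)*(-5 + T(Z(6, 2), 4)) = -1203 - 134*(-6 + 9)*(-5 - 3) = -1203 - 134*3*(-8) = -1203 - 134*(-24) = -1203 - 1*(-3216) = -1203 + 3216 = 2013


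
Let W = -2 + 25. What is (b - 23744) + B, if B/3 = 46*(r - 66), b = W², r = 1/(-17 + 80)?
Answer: -678737/21 ≈ -32321.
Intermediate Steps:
W = 23
r = 1/63 ≈ 0.015873
b = 529 (b = 23² = 529)
B = -191222/21 (B = 3*(46*(1/63 - 66)) = 3*(46*(-4157/63)) = 3*(-191222/63) = -191222/21 ≈ -9105.8)
(b - 23744) + B = (529 - 23744) - 191222/21 = -23215 - 191222/21 = -678737/21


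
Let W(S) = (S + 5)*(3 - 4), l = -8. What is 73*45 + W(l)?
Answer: 3288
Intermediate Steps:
W(S) = -5 - S (W(S) = (5 + S)*(-1) = -5 - S)
73*45 + W(l) = 73*45 + (-5 - 1*(-8)) = 3285 + (-5 + 8) = 3285 + 3 = 3288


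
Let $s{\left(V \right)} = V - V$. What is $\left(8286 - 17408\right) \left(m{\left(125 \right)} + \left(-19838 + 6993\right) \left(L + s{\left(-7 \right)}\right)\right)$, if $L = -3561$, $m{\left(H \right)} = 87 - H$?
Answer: $-417249465854$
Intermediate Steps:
$s{\left(V \right)} = 0$
$\left(8286 - 17408\right) \left(m{\left(125 \right)} + \left(-19838 + 6993\right) \left(L + s{\left(-7 \right)}\right)\right) = \left(8286 - 17408\right) \left(\left(87 - 125\right) + \left(-19838 + 6993\right) \left(-3561 + 0\right)\right) = - 9122 \left(\left(87 - 125\right) - -45741045\right) = - 9122 \left(-38 + 45741045\right) = \left(-9122\right) 45741007 = -417249465854$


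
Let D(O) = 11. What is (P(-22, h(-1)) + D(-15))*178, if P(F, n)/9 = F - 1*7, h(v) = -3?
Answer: -44500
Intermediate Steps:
P(F, n) = -63 + 9*F (P(F, n) = 9*(F - 1*7) = 9*(F - 7) = 9*(-7 + F) = -63 + 9*F)
(P(-22, h(-1)) + D(-15))*178 = ((-63 + 9*(-22)) + 11)*178 = ((-63 - 198) + 11)*178 = (-261 + 11)*178 = -250*178 = -44500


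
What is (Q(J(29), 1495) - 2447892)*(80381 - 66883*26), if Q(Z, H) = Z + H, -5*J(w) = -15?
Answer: 4057532821338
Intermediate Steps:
J(w) = 3 (J(w) = -⅕*(-15) = 3)
Q(Z, H) = H + Z
(Q(J(29), 1495) - 2447892)*(80381 - 66883*26) = ((1495 + 3) - 2447892)*(80381 - 66883*26) = (1498 - 2447892)*(80381 - 1738958) = -2446394*(-1658577) = 4057532821338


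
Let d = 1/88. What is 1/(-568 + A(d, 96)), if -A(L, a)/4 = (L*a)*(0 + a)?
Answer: -11/10856 ≈ -0.0010133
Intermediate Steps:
d = 1/88 ≈ 0.011364
A(L, a) = -4*L*a² (A(L, a) = -4*L*a*(0 + a) = -4*L*a*a = -4*L*a²)
1/(-568 + A(d, 96)) = 1/(-568 - 4*1/88*96²) = 1/(-568 - 4*1/88*9216) = 1/(-568 - 4608/11) = 1/(-10856/11) = -11/10856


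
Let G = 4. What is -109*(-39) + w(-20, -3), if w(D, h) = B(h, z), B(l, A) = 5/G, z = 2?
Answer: 17009/4 ≈ 4252.3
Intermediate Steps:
B(l, A) = 5/4
w(D, h) = 5/4
-109*(-39) + w(-20, -3) = -109*(-39) + 5/4 = 4251 + 5/4 = 17009/4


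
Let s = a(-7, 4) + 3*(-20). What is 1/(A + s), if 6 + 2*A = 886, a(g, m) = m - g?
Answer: 1/391 ≈ 0.0025575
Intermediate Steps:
A = 440 (A = -3 + (1/2)*886 = -3 + 443 = 440)
s = -49 (s = (4 - 1*(-7)) + 3*(-20) = (4 + 7) - 60 = 11 - 60 = -49)
1/(A + s) = 1/(440 - 49) = 1/391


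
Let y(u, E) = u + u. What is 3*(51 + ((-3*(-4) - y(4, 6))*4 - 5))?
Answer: 186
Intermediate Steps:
y(u, E) = 2*u
3*(51 + ((-3*(-4) - y(4, 6))*4 - 5)) = 3*(51 + ((-3*(-4) - 2*4)*4 - 5)) = 3*(51 + ((12 - 1*8)*4 - 5)) = 3*(51 + ((12 - 8)*4 - 5)) = 3*(51 + (4*4 - 5)) = 3*(51 + (16 - 5)) = 3*(51 + 11) = 3*62 = 186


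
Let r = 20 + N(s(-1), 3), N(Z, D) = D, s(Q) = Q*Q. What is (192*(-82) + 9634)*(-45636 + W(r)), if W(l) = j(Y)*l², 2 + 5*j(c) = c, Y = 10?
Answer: 273664456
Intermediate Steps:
s(Q) = Q²
j(c) = -⅖ + c/5
r = 23 (r = 20 + 3 = 23)
W(l) = 8*l²/5 (W(l) = (-⅖ + (⅕)*10)*l² = (-⅖ + 2)*l² = 8*l²/5)
(192*(-82) + 9634)*(-45636 + W(r)) = (192*(-82) + 9634)*(-45636 + (8/5)*23²) = (-15744 + 9634)*(-45636 + (8/5)*529) = -6110*(-45636 + 4232/5) = -6110*(-223948/5) = 273664456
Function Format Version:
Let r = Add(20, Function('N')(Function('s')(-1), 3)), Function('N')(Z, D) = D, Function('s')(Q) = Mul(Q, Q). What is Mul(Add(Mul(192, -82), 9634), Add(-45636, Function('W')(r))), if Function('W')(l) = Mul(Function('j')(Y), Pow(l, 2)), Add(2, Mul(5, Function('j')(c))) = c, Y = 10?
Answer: 273664456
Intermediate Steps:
Function('s')(Q) = Pow(Q, 2)
Function('j')(c) = Add(Rational(-2, 5), Mul(Rational(1, 5), c))
r = 23 (r = Add(20, 3) = 23)
Function('W')(l) = Mul(Rational(8, 5), Pow(l, 2)) (Function('W')(l) = Mul(Add(Rational(-2, 5), Mul(Rational(1, 5), 10)), Pow(l, 2)) = Mul(Add(Rational(-2, 5), 2), Pow(l, 2)) = Mul(Rational(8, 5), Pow(l, 2)))
Mul(Add(Mul(192, -82), 9634), Add(-45636, Function('W')(r))) = Mul(Add(Mul(192, -82), 9634), Add(-45636, Mul(Rational(8, 5), Pow(23, 2)))) = Mul(Add(-15744, 9634), Add(-45636, Mul(Rational(8, 5), 529))) = Mul(-6110, Add(-45636, Rational(4232, 5))) = Mul(-6110, Rational(-223948, 5)) = 273664456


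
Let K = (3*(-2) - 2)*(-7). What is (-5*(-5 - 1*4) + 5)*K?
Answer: 2800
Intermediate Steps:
K = 56 (K = (-6 - 2)*(-7) = -8*(-7) = 56)
(-5*(-5 - 1*4) + 5)*K = (-5*(-5 - 1*4) + 5)*56 = (-5*(-5 - 4) + 5)*56 = (-5*(-9) + 5)*56 = (45 + 5)*56 = 50*56 = 2800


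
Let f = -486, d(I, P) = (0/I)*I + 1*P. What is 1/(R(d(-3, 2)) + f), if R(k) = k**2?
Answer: -1/482 ≈ -0.0020747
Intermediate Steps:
d(I, P) = P (d(I, P) = 0*I + P = 0 + P = P)
1/(R(d(-3, 2)) + f) = 1/(2**2 - 486) = 1/(4 - 486) = 1/(-482) = -1/482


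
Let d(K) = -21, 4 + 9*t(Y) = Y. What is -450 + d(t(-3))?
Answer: -471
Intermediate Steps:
t(Y) = -4/9 + Y/9
-450 + d(t(-3)) = -450 - 21 = -471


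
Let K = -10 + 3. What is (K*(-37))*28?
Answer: 7252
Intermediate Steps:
K = -7
(K*(-37))*28 = -7*(-37)*28 = 259*28 = 7252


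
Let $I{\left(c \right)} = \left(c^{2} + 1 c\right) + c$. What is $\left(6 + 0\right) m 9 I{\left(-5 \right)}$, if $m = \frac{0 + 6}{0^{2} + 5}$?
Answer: $972$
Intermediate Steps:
$m = \frac{6}{5}$ ($m = \frac{6}{0 + 5} = \frac{6}{5} \approx 1.2$)
$I{\left(c \right)} = c^{2} + 2 c$ ($I{\left(c \right)} = \left(c^{2} + c\right) + c = \left(c + c^{2}\right) + c = c^{2} + 2 c$)
$\left(6 + 0\right) m 9 I{\left(-5 \right)} = \left(6 + 0\right) \frac{6}{5} \cdot 9 \left(- 5 \left(2 - 5\right)\right) = 6 \cdot \frac{6}{5} \cdot 9 \left(\left(-5\right) \left(-3\right)\right) = \frac{36}{5} \cdot 9 \cdot 15 = \frac{324}{5} \cdot 15 = 972$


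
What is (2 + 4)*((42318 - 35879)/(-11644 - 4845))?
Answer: -38634/16489 ≈ -2.3430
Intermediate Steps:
(2 + 4)*((42318 - 35879)/(-11644 - 4845)) = 6*(6439/(-16489)) = 6*(6439*(-1/16489)) = 6*(-6439/16489) = -38634/16489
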